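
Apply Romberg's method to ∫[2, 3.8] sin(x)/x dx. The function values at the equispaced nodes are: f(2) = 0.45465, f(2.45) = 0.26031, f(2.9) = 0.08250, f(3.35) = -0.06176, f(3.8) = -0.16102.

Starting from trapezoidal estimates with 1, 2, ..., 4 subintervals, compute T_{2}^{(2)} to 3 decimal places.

0.188

T_{0}^{(0)} (trapezoid, 1 panel, h=1.8000): 0.26427
T_{1}^{(0)} (trapezoid, 2 panels, h=0.9000): 0.20638
T_{2}^{(0)} (trapezoid, 4 panels, h=0.4500): 0.19254
T_{1}^{(1)} = 0.20638 + (0.20638 − 0.26427)/3 = 0.18708
T_{2}^{(1)} = 0.19254 + (0.19254 − 0.20638)/3 = 0.18793
T_{2}^{(2)} = 0.18793 + (0.18793 − 0.18708)/15 = 0.18799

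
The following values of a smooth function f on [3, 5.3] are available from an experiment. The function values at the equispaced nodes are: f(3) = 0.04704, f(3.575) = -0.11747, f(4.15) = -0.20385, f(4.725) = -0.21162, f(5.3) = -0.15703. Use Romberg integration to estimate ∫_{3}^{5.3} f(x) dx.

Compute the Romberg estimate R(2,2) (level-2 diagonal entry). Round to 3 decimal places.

R(0,0) (trapezoid, 1 panel, h=2.3000): -0.12649
R(1,0) (trapezoid, 2 panels, h=1.1500): -0.29767
R(2,0) (trapezoid, 4 panels, h=0.5750): -0.33806
R(1,1) = -0.29767 + (-0.29767 − (-0.12649))/3 = -0.35473
R(2,1) = -0.33806 + (-0.33806 − (-0.29767))/3 = -0.35152
R(2,2) = -0.35152 + (-0.35152 − (-0.35473))/15 = -0.35131

-0.351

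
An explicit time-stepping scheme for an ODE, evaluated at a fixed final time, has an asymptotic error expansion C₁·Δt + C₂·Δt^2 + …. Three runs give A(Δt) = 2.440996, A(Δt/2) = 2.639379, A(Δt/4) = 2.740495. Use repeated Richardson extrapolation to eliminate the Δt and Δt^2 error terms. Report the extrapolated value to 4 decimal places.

2.8429

First eliminate the Δt term (factor 2^1 = 2):
  B₁ = (2·2.639379 − 2.440996)/1 = 2.837762
  B₂ = (2·2.740495 − 2.639379)/1 = 2.841611
Then eliminate the Δt^2 term (factor 2^2 = 4):
  (4·2.841611 − 2.837762)/3 = 2.842894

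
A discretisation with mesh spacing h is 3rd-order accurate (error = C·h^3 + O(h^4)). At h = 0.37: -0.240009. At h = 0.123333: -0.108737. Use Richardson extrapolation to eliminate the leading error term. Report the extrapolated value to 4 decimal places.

-0.1037

The leading error scales as h^3; refining by a factor of 3 reduces it by 3^3 = 27.
Extrapolated value = (27·A(h/3) − A(h)) / (27 − 1)
= (27·(-0.108737) − (-0.240009)) / 26
= -2.695890 / 26 = -0.103688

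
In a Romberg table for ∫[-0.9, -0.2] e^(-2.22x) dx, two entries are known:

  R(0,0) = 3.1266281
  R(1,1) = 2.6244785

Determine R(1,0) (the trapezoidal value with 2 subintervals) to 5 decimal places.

From R(1,1) = (4·R(1,0) − R(0,0))/3, solve for R(1,0):
4·R(1,0) = 3·2.6244785 + 3.1266281 = 11.0000636
R(1,0) = 2.7500159

2.75002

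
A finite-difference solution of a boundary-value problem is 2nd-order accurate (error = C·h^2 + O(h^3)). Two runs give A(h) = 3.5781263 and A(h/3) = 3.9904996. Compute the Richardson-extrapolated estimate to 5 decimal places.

Extrapolated value = (9·A(h/3) − A(h)) / (9 − 1)
= (9·3.9904996 − 3.5781263) / 8
= 32.3363701 / 8 = 4.0420463

4.04205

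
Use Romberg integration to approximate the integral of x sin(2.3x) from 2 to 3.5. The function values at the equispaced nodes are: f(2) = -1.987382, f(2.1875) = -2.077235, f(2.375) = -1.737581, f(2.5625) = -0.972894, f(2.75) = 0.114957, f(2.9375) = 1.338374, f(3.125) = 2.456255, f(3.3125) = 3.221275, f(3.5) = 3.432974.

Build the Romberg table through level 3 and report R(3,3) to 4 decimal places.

0.5721

R(0,0) (trapezoid, 1 panel, h=1.5000): 1.084194
R(1,0) (trapezoid, 2 panels, h=0.7500): 0.628315
R(2,0) (trapezoid, 4 panels, h=0.3750): 0.583660
R(3,0) (trapezoid, 8 panels, h=0.1875): 0.574865
R(1,1) = 0.628315 + (0.628315 − 1.084194)/3 = 0.476355
R(2,1) = 0.583660 + (0.583660 − 0.628315)/3 = 0.568775
R(3,1) = 0.574865 + (0.574865 − 0.583660)/3 = 0.571933
R(2,2) = 0.568775 + (0.568775 − 0.476355)/15 = 0.574936
R(3,2) = 0.571933 + (0.571933 − 0.568775)/15 = 0.572144
R(3,3) = 0.572144 + (0.572144 − 0.574936)/63 = 0.572100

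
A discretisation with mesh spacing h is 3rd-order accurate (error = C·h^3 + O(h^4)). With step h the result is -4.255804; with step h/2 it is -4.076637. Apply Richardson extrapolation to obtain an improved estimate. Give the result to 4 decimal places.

The leading error scales as h^3; refining by a factor of 2 reduces it by 2^3 = 8.
Extrapolated value = (8·A(h/2) − A(h)) / (8 − 1)
= (8·(-4.076637) − (-4.255804)) / 7
= -28.357292 / 7 = -4.051042

-4.0510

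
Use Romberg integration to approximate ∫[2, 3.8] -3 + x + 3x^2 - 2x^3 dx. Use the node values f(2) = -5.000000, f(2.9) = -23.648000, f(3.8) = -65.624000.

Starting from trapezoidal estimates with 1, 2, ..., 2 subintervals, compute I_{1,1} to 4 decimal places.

-49.5648

I_{0,0} (trapezoid, 1 panel, h=1.8000): -63.561600
I_{1,0} (trapezoid, 2 panels, h=0.9000): -53.064000
I_{1,1} = -53.064000 + (-53.064000 − (-63.561600))/3 = -49.564800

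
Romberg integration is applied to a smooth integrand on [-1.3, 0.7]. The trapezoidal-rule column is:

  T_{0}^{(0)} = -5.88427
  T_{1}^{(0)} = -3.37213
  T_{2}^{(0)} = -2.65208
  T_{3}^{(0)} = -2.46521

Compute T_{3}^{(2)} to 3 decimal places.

Richardson extrapolation on the trapezoidal column (denominator 4−1=3):
T_{2}^{(1)} = -2.65208 + (-2.65208 − (-3.37213))/3 = -2.41206
T_{3}^{(1)} = (4·(-2.46521) − (-2.65208)) / 3 = -2.40292
T_{3}^{(2)} = (16·(-2.40292) − (-2.41206)) / 15 = -2.40231

-2.402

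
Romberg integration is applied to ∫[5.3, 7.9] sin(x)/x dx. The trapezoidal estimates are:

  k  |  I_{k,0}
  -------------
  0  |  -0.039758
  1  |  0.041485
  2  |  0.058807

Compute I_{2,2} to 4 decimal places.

0.0643

I_{1,1} = 0.041485 + (0.041485 − (-0.039758))/3 = 0.068566
I_{2,1} = 0.058807 + (0.058807 − 0.041485)/3 = 0.064581
I_{2,2} = (16·0.064581 − 0.068566) / 15 = 0.064315
(Column j=1 coincides with Simpson's rule on the same nodes.)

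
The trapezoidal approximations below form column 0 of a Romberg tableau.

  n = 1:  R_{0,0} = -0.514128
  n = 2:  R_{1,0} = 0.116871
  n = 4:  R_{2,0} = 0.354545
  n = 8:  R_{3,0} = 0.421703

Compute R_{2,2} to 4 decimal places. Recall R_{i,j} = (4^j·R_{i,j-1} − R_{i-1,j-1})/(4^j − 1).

0.4409

R_{1,1} = (4·0.116871 − (-0.514128)) / 3 = 0.327204
R_{2,1} = (4·0.354545 − 0.116871) / 3 = 0.433770
R_{2,2} = 0.433770 + (0.433770 − 0.327204)/15 = 0.440874
(Column j=1 coincides with Simpson's rule on the same nodes.)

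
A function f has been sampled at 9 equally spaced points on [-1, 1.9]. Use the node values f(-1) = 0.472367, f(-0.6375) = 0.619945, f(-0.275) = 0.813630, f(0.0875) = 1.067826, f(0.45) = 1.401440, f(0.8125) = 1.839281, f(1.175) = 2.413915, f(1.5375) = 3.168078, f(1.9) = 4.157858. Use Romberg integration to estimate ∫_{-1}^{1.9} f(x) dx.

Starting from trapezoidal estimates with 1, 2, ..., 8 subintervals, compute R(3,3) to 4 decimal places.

4.9140

R(0,0) (trapezoid, 1 panel, h=2.9000): 6.713826
R(1,0) (trapezoid, 2 panels, h=1.4500): 5.389001
R(2,0) (trapezoid, 4 panels, h=0.7250): 5.034471
R(3,0) (trapezoid, 8 panels, h=0.3625): 4.944220
R(1,1) = 5.389001 + (5.389001 − 6.713826)/3 = 4.947393
R(2,1) = 5.034471 + (5.034471 − 5.389001)/3 = 4.916294
R(3,1) = 4.944220 + (4.944220 − 5.034471)/3 = 4.914136
R(2,2) = 4.916294 + (4.916294 − 4.947393)/15 = 4.914221
R(3,2) = 4.914136 + (4.914136 − 4.916294)/15 = 4.913992
R(3,3) = 4.913992 + (4.913992 − 4.914221)/63 = 4.913988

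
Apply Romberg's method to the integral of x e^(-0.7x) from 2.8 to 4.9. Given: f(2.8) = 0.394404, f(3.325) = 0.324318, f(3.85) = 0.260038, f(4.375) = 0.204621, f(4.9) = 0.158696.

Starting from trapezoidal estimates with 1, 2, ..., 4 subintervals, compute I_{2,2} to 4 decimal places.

0.5581

I_{0,0} (trapezoid, 1 panel, h=2.1000): 0.580755
I_{1,0} (trapezoid, 2 panels, h=1.0500): 0.563417
I_{2,0} (trapezoid, 4 panels, h=0.5250): 0.559402
I_{1,1} = 0.563417 + (0.563417 − 0.580755)/3 = 0.557638
I_{2,1} = 0.559402 + (0.559402 − 0.563417)/3 = 0.558064
I_{2,2} = 0.558064 + (0.558064 − 0.557638)/15 = 0.558092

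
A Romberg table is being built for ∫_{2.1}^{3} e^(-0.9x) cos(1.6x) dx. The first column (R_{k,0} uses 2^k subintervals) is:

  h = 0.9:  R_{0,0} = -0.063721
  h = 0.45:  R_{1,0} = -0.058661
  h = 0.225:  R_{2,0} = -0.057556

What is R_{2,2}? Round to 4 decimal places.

-0.0572

Richardson extrapolation on the trapezoidal column (denominator 4−1=3):
R_{1,1} = -0.058661 + (-0.058661 − (-0.063721))/3 = -0.056974
R_{2,1} = -0.057556 + (-0.057556 − (-0.058661))/3 = -0.057188
R_{2,2} = (16·(-0.057188) − (-0.056974)) / 15 = -0.057202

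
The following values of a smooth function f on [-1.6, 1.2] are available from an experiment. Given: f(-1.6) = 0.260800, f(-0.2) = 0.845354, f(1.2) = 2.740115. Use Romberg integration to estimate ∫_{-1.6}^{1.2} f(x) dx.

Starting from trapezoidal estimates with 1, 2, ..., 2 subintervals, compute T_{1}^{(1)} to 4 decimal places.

T_{0}^{(0)} (trapezoid, 1 panel, h=2.8000): 4.201281
T_{1}^{(0)} (trapezoid, 2 panels, h=1.4000): 3.284136
T_{1}^{(1)} = 3.284136 + (3.284136 − 4.201281)/3 = 2.978421

2.9784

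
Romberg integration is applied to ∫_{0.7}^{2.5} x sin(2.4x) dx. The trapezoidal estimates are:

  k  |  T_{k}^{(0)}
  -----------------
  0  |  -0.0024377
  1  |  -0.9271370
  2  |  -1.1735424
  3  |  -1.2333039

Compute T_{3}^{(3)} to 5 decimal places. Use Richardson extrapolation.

T_{1}^{(1)} = -0.9271370 + (-0.9271370 − (-0.0024377))/3 = -1.2353701
T_{2}^{(1)} = -1.1735424 + (-1.1735424 − (-0.9271370))/3 = -1.2556775
T_{3}^{(1)} = -1.2333039 + (-1.2333039 − (-1.1735424))/3 = -1.2532244
T_{2}^{(2)} = (16·(-1.2556775) − (-1.2353701)) / 15 = -1.2570313
T_{3}^{(2)} = (16·(-1.2532244) − (-1.2556775)) / 15 = -1.2530609
T_{3}^{(3)} = -1.2530609 + (-1.2530609 − (-1.2570313))/63 = -1.2529979

-1.25300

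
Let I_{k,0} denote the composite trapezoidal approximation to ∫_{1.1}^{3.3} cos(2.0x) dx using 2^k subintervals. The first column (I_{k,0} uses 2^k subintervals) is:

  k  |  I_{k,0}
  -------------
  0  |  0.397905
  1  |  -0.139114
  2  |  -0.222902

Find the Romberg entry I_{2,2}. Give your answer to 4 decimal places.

-0.2463

Richardson extrapolation on the trapezoidal column (denominator 4−1=3):
I_{1,1} = (4·(-0.139114) − 0.397905) / 3 = -0.318120
I_{2,1} = (4·(-0.222902) − (-0.139114)) / 3 = -0.250831
I_{2,2} = -0.250831 + (-0.250831 − (-0.318120))/15 = -0.246345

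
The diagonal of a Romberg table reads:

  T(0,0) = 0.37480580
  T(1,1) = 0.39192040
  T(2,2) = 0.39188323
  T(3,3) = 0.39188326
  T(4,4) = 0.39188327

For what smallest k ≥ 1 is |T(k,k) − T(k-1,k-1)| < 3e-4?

k = 2

|T(1,1) − T(0,0)| = 0.01711460 ≥ 3e-4
|T(2,2) − T(1,1)| = 0.00003717 < 3e-4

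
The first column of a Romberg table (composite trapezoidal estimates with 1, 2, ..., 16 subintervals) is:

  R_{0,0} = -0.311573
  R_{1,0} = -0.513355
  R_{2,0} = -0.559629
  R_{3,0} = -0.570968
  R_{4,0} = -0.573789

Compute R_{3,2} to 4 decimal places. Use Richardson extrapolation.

R_{2,1} = (4·(-0.559629) − (-0.513355)) / 3 = -0.575054
R_{3,1} = -0.570968 + (-0.570968 − (-0.559629))/3 = -0.574748
R_{3,2} = -0.574748 + (-0.574748 − (-0.575054))/15 = -0.574728

-0.5747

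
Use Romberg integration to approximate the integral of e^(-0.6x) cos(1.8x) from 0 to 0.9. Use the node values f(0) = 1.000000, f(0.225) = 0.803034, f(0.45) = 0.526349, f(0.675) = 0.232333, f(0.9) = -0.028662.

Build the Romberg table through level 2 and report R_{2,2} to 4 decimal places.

R_{0,0} (trapezoid, 1 panel, h=0.9000): 0.437102
R_{1,0} (trapezoid, 2 panels, h=0.4500): 0.455408
R_{2,0} (trapezoid, 4 panels, h=0.2250): 0.460662
R_{1,1} = 0.455408 + (0.455408 − 0.437102)/3 = 0.461510
R_{2,1} = 0.460662 + (0.460662 − 0.455408)/3 = 0.462413
R_{2,2} = 0.462413 + (0.462413 − 0.461510)/15 = 0.462473

0.4625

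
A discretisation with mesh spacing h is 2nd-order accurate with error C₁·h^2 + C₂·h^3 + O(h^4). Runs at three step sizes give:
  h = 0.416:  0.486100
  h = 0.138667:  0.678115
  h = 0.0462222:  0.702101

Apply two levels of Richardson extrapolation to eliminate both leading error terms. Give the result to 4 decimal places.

0.7052

First eliminate the h^2 term (factor 3^2 = 9):
  B₁ = (9·0.678115 − 0.486100)/8 = 0.702117
  B₂ = (9·0.702101 − 0.678115)/8 = 0.705099
Then eliminate the h^3 term (factor 3^3 = 27):
  (27·0.705099 − 0.702117)/26 = 0.705214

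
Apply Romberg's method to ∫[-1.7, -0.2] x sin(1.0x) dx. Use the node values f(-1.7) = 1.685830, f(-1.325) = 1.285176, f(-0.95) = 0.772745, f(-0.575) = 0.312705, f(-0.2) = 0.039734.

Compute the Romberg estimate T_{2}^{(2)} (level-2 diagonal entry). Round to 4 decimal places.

1.2081

T_{0}^{(0)} (trapezoid, 1 panel, h=1.5000): 1.294173
T_{1}^{(0)} (trapezoid, 2 panels, h=0.7500): 1.226645
T_{2}^{(0)} (trapezoid, 4 panels, h=0.3750): 1.212528
T_{1}^{(1)} = 1.226645 + (1.226645 − 1.294173)/3 = 1.204136
T_{2}^{(1)} = 1.212528 + (1.212528 − 1.226645)/3 = 1.207822
T_{2}^{(2)} = 1.207822 + (1.207822 − 1.204136)/15 = 1.208068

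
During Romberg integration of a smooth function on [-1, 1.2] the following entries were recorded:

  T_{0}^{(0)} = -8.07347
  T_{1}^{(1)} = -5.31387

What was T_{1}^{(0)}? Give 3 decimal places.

-6.004

From T_{1}^{(1)} = (4·T_{1}^{(0)} − T_{0}^{(0)})/3, solve for T_{1}^{(0)}:
4·T_{1}^{(0)} = 3·(-5.31387) + (-8.07347) = -24.01508
T_{1}^{(0)} = -6.00377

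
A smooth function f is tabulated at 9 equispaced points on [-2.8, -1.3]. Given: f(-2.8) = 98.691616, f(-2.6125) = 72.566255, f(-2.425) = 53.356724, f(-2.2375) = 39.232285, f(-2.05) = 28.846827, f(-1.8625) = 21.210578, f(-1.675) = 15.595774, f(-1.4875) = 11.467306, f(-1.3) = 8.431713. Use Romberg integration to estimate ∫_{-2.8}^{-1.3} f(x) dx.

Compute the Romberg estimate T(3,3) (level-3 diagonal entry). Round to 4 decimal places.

T(0,0) (trapezoid, 1 panel, h=1.5000): 80.342497
T(1,0) (trapezoid, 2 panels, h=0.7500): 61.806369
T(2,0) (trapezoid, 4 panels, h=0.3750): 56.760371
T(3,0) (trapezoid, 8 panels, h=0.1875): 55.469515
T(1,1) = 61.806369 + (61.806369 − 80.342497)/3 = 55.627660
T(2,1) = 56.760371 + (56.760371 − 61.806369)/3 = 55.078372
T(3,1) = 55.469515 + (55.469515 − 56.760371)/3 = 55.039230
T(2,2) = 55.078372 + (55.078372 − 55.627660)/15 = 55.041753
T(3,2) = 55.039230 + (55.039230 − 55.078372)/15 = 55.036621
T(3,3) = 55.036621 + (55.036621 − 55.041753)/63 = 55.036540

55.0365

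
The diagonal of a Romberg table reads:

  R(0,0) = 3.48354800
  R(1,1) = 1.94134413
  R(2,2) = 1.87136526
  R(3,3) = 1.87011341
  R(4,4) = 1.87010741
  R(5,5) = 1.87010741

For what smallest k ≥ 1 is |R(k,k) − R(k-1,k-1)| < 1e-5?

k = 4

|R(1,1) − R(0,0)| = 1.54220387 ≥ 1e-5
|R(2,2) − R(1,1)| = 0.06997887 ≥ 1e-5
|R(3,3) − R(2,2)| = 0.00125185 ≥ 1e-5
|R(4,4) − R(3,3)| = 0.00000600 < 1e-5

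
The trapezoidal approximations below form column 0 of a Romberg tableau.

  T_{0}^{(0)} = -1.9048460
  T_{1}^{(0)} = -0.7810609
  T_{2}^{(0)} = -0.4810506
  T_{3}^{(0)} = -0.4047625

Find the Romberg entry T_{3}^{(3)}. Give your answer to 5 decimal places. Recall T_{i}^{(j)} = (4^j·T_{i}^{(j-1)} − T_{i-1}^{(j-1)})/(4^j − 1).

-0.37922

Richardson extrapolation on the trapezoidal column (denominator 4−1=3):
T_{1}^{(1)} = -0.7810609 + (-0.7810609 − (-1.9048460))/3 = -0.4064659
T_{2}^{(1)} = (4·(-0.4810506) − (-0.7810609)) / 3 = -0.3810472
T_{3}^{(1)} = (4·(-0.4047625) − (-0.4810506)) / 3 = -0.3793331
T_{2}^{(2)} = (16·(-0.3810472) − (-0.4064659)) / 15 = -0.3793526
T_{3}^{(2)} = (16·(-0.3793331) − (-0.3810472)) / 15 = -0.3792188
T_{3}^{(3)} = -0.3792188 + (-0.3792188 − (-0.3793526))/63 = -0.3792167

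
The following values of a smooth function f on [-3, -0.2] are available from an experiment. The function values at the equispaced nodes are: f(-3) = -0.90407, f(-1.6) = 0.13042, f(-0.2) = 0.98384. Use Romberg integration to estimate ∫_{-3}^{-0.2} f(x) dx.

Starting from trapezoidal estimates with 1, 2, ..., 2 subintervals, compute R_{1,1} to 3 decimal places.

0.281

R_{0,0} (trapezoid, 1 panel, h=2.8000): 0.11168
R_{1,0} (trapezoid, 2 panels, h=1.4000): 0.23843
R_{1,1} = 0.23843 + (0.23843 − 0.11168)/3 = 0.28068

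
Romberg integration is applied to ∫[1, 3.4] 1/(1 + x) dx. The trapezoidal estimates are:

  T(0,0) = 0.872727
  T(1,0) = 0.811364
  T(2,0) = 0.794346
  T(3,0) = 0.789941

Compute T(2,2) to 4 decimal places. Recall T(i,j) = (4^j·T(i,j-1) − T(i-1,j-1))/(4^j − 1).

Richardson extrapolation on the trapezoidal column (denominator 4−1=3):
T(1,1) = 0.811364 + (0.811364 − 0.872727)/3 = 0.790910
T(2,1) = (4·0.794346 − 0.811364) / 3 = 0.788673
T(2,2) = 0.788673 + (0.788673 − 0.790910)/15 = 0.788524

0.7885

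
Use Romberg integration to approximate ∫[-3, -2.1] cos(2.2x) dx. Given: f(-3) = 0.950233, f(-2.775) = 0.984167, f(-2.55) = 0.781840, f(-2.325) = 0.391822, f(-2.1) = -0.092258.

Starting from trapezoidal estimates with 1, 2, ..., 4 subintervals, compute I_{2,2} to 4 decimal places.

0.5942

I_{0,0} (trapezoid, 1 panel, h=0.9000): 0.386089
I_{1,0} (trapezoid, 2 panels, h=0.4500): 0.544872
I_{2,0} (trapezoid, 4 panels, h=0.2250): 0.582034
I_{1,1} = 0.544872 + (0.544872 − 0.386089)/3 = 0.597800
I_{2,1} = 0.582034 + (0.582034 − 0.544872)/3 = 0.594421
I_{2,2} = 0.594421 + (0.594421 − 0.597800)/15 = 0.594196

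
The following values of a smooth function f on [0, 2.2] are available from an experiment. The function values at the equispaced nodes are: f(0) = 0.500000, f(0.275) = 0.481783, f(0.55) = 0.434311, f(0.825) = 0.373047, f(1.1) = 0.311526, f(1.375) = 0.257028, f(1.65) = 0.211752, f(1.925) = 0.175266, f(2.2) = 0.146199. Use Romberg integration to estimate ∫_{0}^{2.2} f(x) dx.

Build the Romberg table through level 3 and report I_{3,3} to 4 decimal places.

0.7067

I_{0,0} (trapezoid, 1 panel, h=2.2000): 0.710819
I_{1,0} (trapezoid, 2 panels, h=1.1000): 0.698088
I_{2,0} (trapezoid, 4 panels, h=0.5500): 0.704379
I_{3,0} (trapezoid, 8 panels, h=0.2750): 0.706148
I_{1,1} = 0.698088 + (0.698088 − 0.710819)/3 = 0.693844
I_{2,1} = 0.704379 + (0.704379 − 0.698088)/3 = 0.706476
I_{3,1} = 0.706148 + (0.706148 − 0.704379)/3 = 0.706738
I_{2,2} = 0.706476 + (0.706476 − 0.693844)/15 = 0.707318
I_{3,2} = 0.706738 + (0.706738 − 0.706476)/15 = 0.706755
I_{3,3} = 0.706755 + (0.706755 − 0.707318)/63 = 0.706746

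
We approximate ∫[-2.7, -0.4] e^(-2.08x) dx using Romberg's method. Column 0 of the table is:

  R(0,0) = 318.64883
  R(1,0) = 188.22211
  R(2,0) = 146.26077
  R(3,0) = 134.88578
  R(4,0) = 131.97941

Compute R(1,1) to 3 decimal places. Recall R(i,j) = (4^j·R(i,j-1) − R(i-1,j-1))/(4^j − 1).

Richardson extrapolation on the trapezoidal column (denominator 4−1=3):
R(1,1) = 188.22211 + (188.22211 − 318.64883)/3 = 144.74654

144.747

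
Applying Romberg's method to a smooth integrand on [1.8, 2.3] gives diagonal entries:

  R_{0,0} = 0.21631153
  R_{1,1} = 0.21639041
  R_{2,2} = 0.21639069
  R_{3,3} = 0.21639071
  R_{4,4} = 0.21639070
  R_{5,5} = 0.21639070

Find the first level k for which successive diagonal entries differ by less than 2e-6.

|R_{1,1} − R_{0,0}| = 0.00007888 ≥ 2e-6
|R_{2,2} − R_{1,1}| = 0.00000028 < 2e-6

k = 2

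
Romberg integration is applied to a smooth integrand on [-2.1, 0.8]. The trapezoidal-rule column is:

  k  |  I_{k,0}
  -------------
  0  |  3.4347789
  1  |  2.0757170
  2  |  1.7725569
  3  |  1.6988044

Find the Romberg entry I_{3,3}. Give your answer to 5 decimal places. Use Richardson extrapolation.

Richardson extrapolation on the trapezoidal column (denominator 4−1=3):
I_{1,1} = (4·2.0757170 − 3.4347789) / 3 = 1.6226964
I_{2,1} = (4·1.7725569 − 2.0757170) / 3 = 1.6715035
I_{3,1} = (4·1.6988044 − 1.7725569) / 3 = 1.6742202
I_{2,2} = 1.6715035 + (1.6715035 − 1.6226964)/15 = 1.6747573
I_{3,2} = (16·1.6742202 − 1.6715035) / 15 = 1.6744013
I_{3,3} = (64·1.6744013 − 1.6747573) / 63 = 1.6743956

1.67440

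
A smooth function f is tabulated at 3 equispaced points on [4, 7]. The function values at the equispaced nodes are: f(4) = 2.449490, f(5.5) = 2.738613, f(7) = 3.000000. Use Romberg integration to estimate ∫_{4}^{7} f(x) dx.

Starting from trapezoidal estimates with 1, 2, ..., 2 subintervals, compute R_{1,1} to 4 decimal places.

8.2020

R_{0,0} (trapezoid, 1 panel, h=3.0000): 8.174235
R_{1,0} (trapezoid, 2 panels, h=1.5000): 8.195037
R_{1,1} = 8.195037 + (8.195037 − 8.174235)/3 = 8.201971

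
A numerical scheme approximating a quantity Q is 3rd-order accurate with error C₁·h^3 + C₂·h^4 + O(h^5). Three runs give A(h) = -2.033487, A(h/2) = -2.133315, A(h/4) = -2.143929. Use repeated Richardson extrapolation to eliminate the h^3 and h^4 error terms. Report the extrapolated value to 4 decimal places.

-2.1453

First eliminate the h^3 term (factor 2^3 = 8):
  B₁ = (8·(-2.133315) − (-2.033487))/7 = -2.147576
  B₂ = (8·(-2.143929) − (-2.133315))/7 = -2.145445
Then eliminate the h^4 term (factor 2^4 = 16):
  (16·(-2.145445) − (-2.147576))/15 = -2.145303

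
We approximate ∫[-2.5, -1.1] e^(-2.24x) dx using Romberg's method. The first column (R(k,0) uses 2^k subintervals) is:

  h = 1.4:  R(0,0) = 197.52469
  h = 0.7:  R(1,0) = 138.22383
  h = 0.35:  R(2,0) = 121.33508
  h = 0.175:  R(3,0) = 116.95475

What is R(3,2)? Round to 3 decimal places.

115.481

R(2,1) = 121.33508 + (121.33508 − 138.22383)/3 = 115.70550
R(3,1) = 116.95475 + (116.95475 − 121.33508)/3 = 115.49464
R(3,2) = 115.49464 + (115.49464 − 115.70550)/15 = 115.48058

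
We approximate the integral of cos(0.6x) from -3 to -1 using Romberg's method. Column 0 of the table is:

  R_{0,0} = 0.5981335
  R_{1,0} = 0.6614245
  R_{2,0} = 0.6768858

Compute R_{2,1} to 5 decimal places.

0.68204

R_{2,1} = 0.6768858 + (0.6768858 − 0.6614245)/3 = 0.6820396
(Column j=1 coincides with Simpson's rule on the same nodes.)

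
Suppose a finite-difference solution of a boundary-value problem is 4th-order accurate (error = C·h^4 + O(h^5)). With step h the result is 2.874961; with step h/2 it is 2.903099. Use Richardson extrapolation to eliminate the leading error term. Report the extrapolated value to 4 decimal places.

2.9050

The leading error scales as h^4; refining by a factor of 2 reduces it by 2^4 = 16.
Extrapolated value = (16·A(h/2) − A(h)) / (16 − 1)
= (16·2.903099 − 2.874961) / 15
= 43.574623 / 15 = 2.904975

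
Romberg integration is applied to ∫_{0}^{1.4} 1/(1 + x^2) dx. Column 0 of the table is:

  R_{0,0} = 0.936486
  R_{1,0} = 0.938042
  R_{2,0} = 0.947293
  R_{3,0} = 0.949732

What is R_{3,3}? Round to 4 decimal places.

Richardson extrapolation on the trapezoidal column (denominator 4−1=3):
R_{1,1} = 0.938042 + (0.938042 − 0.936486)/3 = 0.938561
R_{2,1} = 0.947293 + (0.947293 − 0.938042)/3 = 0.950377
R_{3,1} = (4·0.949732 − 0.947293) / 3 = 0.950545
R_{2,2} = (16·0.950377 − 0.938561) / 15 = 0.951165
R_{3,2} = (16·0.950545 − 0.950377) / 15 = 0.950556
R_{3,3} = 0.950556 + (0.950556 − 0.951165)/63 = 0.950546

0.9505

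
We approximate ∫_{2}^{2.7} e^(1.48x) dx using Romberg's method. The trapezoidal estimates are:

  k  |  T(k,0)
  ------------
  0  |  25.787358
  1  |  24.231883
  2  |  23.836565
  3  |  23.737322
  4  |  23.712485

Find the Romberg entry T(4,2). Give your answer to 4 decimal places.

23.7042

Richardson extrapolation on the trapezoidal column (denominator 4−1=3):
T(3,1) = (4·23.737322 − 23.836565) / 3 = 23.704241
T(4,1) = 23.712485 + (23.712485 − 23.737322)/3 = 23.704206
T(4,2) = (16·23.704206 − 23.704241) / 15 = 23.704204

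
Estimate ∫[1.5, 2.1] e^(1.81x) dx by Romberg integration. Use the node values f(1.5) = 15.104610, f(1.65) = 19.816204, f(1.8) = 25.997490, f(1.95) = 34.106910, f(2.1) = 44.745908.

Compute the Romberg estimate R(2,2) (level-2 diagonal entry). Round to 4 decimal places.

16.3764

R(0,0) (trapezoid, 1 panel, h=0.6000): 17.955155
R(1,0) (trapezoid, 2 panels, h=0.3000): 16.776825
R(2,0) (trapezoid, 4 panels, h=0.1500): 16.476879
R(1,1) = 16.776825 + (16.776825 − 17.955155)/3 = 16.384048
R(2,1) = 16.476879 + (16.476879 − 16.776825)/3 = 16.376897
R(2,2) = 16.376897 + (16.376897 − 16.384048)/15 = 16.376420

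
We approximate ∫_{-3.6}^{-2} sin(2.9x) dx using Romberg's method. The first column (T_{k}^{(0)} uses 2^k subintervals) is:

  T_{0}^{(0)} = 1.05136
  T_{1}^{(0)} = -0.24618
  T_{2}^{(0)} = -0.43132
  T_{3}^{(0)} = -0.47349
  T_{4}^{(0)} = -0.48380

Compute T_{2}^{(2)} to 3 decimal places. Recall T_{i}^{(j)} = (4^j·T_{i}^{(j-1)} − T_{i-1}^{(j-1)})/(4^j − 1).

Richardson extrapolation on the trapezoidal column (denominator 4−1=3):
T_{1}^{(1)} = (4·(-0.24618) − 1.05136) / 3 = -0.67869
T_{2}^{(1)} = (4·(-0.43132) − (-0.24618)) / 3 = -0.49303
T_{2}^{(2)} = (16·(-0.49303) − (-0.67869)) / 15 = -0.48065

-0.481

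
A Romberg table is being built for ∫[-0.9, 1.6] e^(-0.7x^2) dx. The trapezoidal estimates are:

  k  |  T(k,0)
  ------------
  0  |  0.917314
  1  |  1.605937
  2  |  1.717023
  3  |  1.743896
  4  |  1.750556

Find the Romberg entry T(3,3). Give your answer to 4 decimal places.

1.7528

T(1,1) = (4·1.605937 − 0.917314) / 3 = 1.835478
T(2,1) = (4·1.717023 − 1.605937) / 3 = 1.754052
T(3,1) = 1.743896 + (1.743896 − 1.717023)/3 = 1.752854
T(2,2) = (16·1.754052 − 1.835478) / 15 = 1.748624
T(3,2) = 1.752854 + (1.752854 − 1.754052)/15 = 1.752774
T(3,3) = 1.752774 + (1.752774 − 1.748624)/63 = 1.752840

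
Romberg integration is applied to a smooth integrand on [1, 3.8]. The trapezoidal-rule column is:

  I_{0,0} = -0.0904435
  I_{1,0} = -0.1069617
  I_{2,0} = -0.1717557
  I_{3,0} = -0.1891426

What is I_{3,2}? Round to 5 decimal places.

Richardson extrapolation on the trapezoidal column (denominator 4−1=3):
I_{2,1} = -0.1717557 + (-0.1717557 − (-0.1069617))/3 = -0.1933537
I_{3,1} = (4·(-0.1891426) − (-0.1717557)) / 3 = -0.1949382
I_{3,2} = -0.1949382 + (-0.1949382 − (-0.1933537))/15 = -0.1950438

-0.19504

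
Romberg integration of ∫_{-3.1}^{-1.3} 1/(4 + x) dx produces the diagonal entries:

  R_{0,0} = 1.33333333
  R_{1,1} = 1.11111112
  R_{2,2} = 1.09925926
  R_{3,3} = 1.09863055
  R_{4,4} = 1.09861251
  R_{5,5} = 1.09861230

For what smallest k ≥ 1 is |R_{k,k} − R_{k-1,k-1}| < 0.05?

|R_{1,1} − R_{0,0}| = 0.22222221 ≥ 0.05
|R_{2,2} − R_{1,1}| = 0.01185186 < 0.05

k = 2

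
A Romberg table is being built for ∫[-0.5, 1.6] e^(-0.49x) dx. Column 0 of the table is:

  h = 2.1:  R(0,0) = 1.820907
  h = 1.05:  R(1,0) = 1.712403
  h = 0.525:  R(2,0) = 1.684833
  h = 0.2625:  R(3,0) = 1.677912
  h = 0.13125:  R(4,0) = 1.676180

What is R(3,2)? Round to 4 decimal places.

1.6756

Richardson extrapolation on the trapezoidal column (denominator 4−1=3):
R(2,1) = 1.684833 + (1.684833 − 1.712403)/3 = 1.675643
R(3,1) = (4·1.677912 − 1.684833) / 3 = 1.675605
R(3,2) = 1.675605 + (1.675605 − 1.675643)/15 = 1.675602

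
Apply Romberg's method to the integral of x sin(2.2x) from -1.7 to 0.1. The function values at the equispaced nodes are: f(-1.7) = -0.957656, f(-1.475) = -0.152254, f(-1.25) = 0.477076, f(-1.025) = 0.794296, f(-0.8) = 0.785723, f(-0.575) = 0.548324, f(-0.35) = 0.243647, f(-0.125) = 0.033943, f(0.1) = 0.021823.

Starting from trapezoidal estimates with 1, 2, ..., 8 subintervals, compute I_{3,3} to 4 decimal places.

0.5228

I_{0,0} (trapezoid, 1 panel, h=1.8000): -0.842250
I_{1,0} (trapezoid, 2 panels, h=0.9000): 0.286026
I_{2,0} (trapezoid, 4 panels, h=0.4500): 0.467338
I_{3,0} (trapezoid, 8 panels, h=0.2250): 0.509139
I_{1,1} = 0.286026 + (0.286026 − (-0.842250))/3 = 0.662118
I_{2,1} = 0.467338 + (0.467338 − 0.286026)/3 = 0.527775
I_{3,1} = 0.509139 + (0.509139 − 0.467338)/3 = 0.523073
I_{2,2} = 0.527775 + (0.527775 − 0.662118)/15 = 0.518819
I_{3,2} = 0.523073 + (0.523073 − 0.527775)/15 = 0.522760
I_{3,3} = 0.522760 + (0.522760 − 0.518819)/63 = 0.522823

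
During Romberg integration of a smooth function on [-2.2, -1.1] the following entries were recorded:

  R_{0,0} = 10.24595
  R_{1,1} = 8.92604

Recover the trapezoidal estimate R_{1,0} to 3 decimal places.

From R_{1,1} = (4·R_{1,0} − R_{0,0})/3, solve for R_{1,0}:
4·R_{1,0} = 3·8.92604 + 10.24595 = 37.02407
R_{1,0} = 9.25602

9.256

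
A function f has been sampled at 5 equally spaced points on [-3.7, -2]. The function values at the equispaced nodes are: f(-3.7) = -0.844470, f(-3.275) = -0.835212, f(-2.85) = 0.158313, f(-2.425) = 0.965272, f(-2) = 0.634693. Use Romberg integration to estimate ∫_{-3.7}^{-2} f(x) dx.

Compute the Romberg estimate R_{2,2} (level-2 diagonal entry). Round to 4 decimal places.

0.0868

R_{0,0} (trapezoid, 1 panel, h=1.7000): -0.178310
R_{1,0} (trapezoid, 2 panels, h=0.8500): 0.045411
R_{2,0} (trapezoid, 4 panels, h=0.4250): 0.077981
R_{1,1} = 0.045411 + (0.045411 − (-0.178310))/3 = 0.119985
R_{2,1} = 0.077981 + (0.077981 − 0.045411)/3 = 0.088838
R_{2,2} = 0.088838 + (0.088838 − 0.119985)/15 = 0.086762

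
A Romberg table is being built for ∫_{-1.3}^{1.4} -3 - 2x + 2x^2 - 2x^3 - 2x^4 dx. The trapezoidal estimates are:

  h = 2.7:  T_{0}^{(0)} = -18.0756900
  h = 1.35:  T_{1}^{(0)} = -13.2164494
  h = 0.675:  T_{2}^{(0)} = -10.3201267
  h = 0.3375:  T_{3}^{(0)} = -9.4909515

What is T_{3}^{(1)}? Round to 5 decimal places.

T_{3}^{(1)} = (4·(-9.4909515) − (-10.3201267)) / 3 = -9.2145598

-9.21456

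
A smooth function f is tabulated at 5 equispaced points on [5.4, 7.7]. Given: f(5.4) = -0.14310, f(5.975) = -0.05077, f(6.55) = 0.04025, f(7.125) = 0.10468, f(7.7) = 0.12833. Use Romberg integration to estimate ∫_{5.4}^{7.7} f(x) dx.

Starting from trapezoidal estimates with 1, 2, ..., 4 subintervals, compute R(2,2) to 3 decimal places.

R(0,0) (trapezoid, 1 panel, h=2.3000): -0.01699
R(1,0) (trapezoid, 2 panels, h=1.1500): 0.03779
R(2,0) (trapezoid, 4 panels, h=0.5750): 0.04990
R(1,1) = 0.03779 + (0.03779 − (-0.01699))/3 = 0.05605
R(2,1) = 0.04990 + (0.04990 − 0.03779)/3 = 0.05394
R(2,2) = 0.05394 + (0.05394 − 0.05605)/15 = 0.05380

0.054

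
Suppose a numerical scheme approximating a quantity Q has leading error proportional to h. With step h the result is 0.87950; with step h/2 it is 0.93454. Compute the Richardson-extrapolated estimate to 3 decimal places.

0.990

Extrapolated value = (2·A(h/2) − A(h)) / (2 − 1)
= (2·0.93454 − 0.87950) / 1
= 0.98958 / 1 = 0.98958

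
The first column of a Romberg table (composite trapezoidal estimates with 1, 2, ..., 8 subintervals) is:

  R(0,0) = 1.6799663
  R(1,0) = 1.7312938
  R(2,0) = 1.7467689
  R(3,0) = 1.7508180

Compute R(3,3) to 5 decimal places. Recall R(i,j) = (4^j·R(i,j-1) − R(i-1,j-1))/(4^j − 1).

Richardson extrapolation on the trapezoidal column (denominator 4−1=3):
R(1,1) = 1.7312938 + (1.7312938 − 1.6799663)/3 = 1.7484030
R(2,1) = 1.7467689 + (1.7467689 − 1.7312938)/3 = 1.7519273
R(3,1) = (4·1.7508180 − 1.7467689) / 3 = 1.7521677
R(2,2) = 1.7519273 + (1.7519273 − 1.7484030)/15 = 1.7521623
R(3,2) = 1.7521677 + (1.7521677 − 1.7519273)/15 = 1.7521837
R(3,3) = 1.7521837 + (1.7521837 − 1.7521623)/63 = 1.7521840

1.75218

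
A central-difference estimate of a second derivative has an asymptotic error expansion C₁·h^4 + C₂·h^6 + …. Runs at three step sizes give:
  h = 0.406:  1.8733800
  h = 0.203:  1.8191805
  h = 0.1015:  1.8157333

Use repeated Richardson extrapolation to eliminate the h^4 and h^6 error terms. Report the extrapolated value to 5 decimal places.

1.81550

First eliminate the h^4 term (factor 2^4 = 16):
  B₁ = (16·1.8191805 − 1.8733800)/15 = 1.8155672
  B₂ = (16·1.8157333 − 1.8191805)/15 = 1.8155035
Then eliminate the h^6 term (factor 2^6 = 64):
  (64·1.8155035 − 1.8155672)/63 = 1.8155025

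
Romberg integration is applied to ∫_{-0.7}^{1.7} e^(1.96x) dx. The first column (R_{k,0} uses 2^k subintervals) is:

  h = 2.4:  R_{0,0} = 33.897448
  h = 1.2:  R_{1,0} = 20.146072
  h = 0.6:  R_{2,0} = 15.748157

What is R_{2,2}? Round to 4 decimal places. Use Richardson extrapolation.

R_{1,1} = 20.146072 + (20.146072 − 33.897448)/3 = 15.562280
R_{2,1} = (4·15.748157 − 20.146072) / 3 = 14.282185
R_{2,2} = (16·14.282185 − 15.562280) / 15 = 14.196845

14.1968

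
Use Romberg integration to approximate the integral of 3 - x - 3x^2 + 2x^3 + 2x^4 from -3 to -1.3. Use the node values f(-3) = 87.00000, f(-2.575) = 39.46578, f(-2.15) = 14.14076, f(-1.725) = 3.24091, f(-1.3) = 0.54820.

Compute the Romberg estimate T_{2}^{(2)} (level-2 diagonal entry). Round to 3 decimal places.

T_{0}^{(0)} (trapezoid, 1 panel, h=1.7000): 74.41597
T_{1}^{(0)} (trapezoid, 2 panels, h=0.8500): 49.22763
T_{2}^{(0)} (trapezoid, 4 panels, h=0.4250): 42.76416
T_{1}^{(1)} = 49.22763 + (49.22763 − 74.41597)/3 = 40.83152
T_{2}^{(1)} = 42.76416 + (42.76416 − 49.22763)/3 = 40.60967
T_{2}^{(2)} = 40.60967 + (40.60967 − 40.83152)/15 = 40.59488

40.595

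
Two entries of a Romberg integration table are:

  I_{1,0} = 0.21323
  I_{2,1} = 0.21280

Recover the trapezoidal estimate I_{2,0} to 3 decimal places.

From I_{2,1} = (4·I_{2,0} − I_{1,0})/3, solve for I_{2,0}:
4·I_{2,0} = 3·0.21280 + 0.21323 = 0.85163
I_{2,0} = 0.21291

0.213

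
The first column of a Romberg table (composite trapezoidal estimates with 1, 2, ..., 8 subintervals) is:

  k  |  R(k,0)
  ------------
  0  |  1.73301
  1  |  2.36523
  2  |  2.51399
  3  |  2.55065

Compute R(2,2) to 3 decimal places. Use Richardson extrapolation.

Richardson extrapolation on the trapezoidal column (denominator 4−1=3):
R(1,1) = (4·2.36523 − 1.73301) / 3 = 2.57597
R(2,1) = (4·2.51399 − 2.36523) / 3 = 2.56358
R(2,2) = 2.56358 + (2.56358 − 2.57597)/15 = 2.56275

2.563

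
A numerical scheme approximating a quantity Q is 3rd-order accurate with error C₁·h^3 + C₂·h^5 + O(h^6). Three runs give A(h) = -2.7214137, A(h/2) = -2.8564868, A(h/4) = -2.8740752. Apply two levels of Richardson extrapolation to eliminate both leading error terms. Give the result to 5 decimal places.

First eliminate the h^3 term (factor 2^3 = 8):
  B₁ = (8·(-2.8564868) − (-2.7214137))/7 = -2.8757830
  B₂ = (8·(-2.8740752) − (-2.8564868))/7 = -2.8765878
Then eliminate the h^5 term (factor 2^5 = 32):
  (32·(-2.8765878) − (-2.8757830))/31 = -2.8766138

-2.87661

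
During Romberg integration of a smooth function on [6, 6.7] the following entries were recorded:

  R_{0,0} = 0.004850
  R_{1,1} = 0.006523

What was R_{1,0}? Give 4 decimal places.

0.0061

From R_{1,1} = (4·R_{1,0} − R_{0,0})/3, solve for R_{1,0}:
4·R_{1,0} = 3·0.006523 + 0.004850 = 0.024419
R_{1,0} = 0.006105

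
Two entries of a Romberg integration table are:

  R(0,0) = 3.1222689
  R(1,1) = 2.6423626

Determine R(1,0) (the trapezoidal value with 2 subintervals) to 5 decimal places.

From R(1,1) = (4·R(1,0) − R(0,0))/3, solve for R(1,0):
4·R(1,0) = 3·2.6423626 + 3.1222689 = 11.0493567
R(1,0) = 2.7623392

2.76234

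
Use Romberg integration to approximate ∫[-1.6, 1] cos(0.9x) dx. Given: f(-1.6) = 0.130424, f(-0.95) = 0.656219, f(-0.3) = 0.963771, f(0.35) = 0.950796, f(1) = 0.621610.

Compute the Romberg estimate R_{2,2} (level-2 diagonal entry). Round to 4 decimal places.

R_{0,0} (trapezoid, 1 panel, h=2.6000): 0.977644
R_{1,0} (trapezoid, 2 panels, h=1.3000): 1.741724
R_{2,0} (trapezoid, 4 panels, h=0.6500): 1.915422
R_{1,1} = 1.741724 + (1.741724 − 0.977644)/3 = 1.996417
R_{2,1} = 1.915422 + (1.915422 − 1.741724)/3 = 1.973321
R_{2,2} = 1.973321 + (1.973321 − 1.996417)/15 = 1.971781

1.9718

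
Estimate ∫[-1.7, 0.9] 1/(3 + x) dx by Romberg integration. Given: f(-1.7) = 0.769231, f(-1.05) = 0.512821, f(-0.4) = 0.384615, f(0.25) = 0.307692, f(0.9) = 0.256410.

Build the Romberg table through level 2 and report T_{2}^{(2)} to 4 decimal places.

1.0993

T_{0}^{(0)} (trapezoid, 1 panel, h=2.6000): 1.333333
T_{1}^{(0)} (trapezoid, 2 panels, h=1.3000): 1.166666
T_{2}^{(0)} (trapezoid, 4 panels, h=0.6500): 1.116667
T_{1}^{(1)} = 1.166666 + (1.166666 − 1.333333)/3 = 1.111110
T_{2}^{(1)} = 1.116667 + (1.116667 − 1.166666)/3 = 1.100001
T_{2}^{(2)} = 1.100001 + (1.100001 − 1.111110)/15 = 1.099260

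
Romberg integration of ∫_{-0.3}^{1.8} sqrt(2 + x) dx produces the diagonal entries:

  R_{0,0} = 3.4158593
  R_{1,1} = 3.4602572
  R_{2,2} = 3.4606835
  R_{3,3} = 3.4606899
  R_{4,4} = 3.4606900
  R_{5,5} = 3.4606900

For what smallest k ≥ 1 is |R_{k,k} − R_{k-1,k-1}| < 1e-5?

k = 3

|R_{1,1} − R_{0,0}| = 0.0443979 ≥ 1e-5
|R_{2,2} − R_{1,1}| = 0.0004263 ≥ 1e-5
|R_{3,3} − R_{2,2}| = 0.0000064 < 1e-5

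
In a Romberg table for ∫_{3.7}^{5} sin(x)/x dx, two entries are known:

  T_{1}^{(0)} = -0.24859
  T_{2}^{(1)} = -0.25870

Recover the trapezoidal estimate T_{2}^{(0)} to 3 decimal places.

From T_{2}^{(1)} = (4·T_{2}^{(0)} − T_{1}^{(0)})/3, solve for T_{2}^{(0)}:
4·T_{2}^{(0)} = 3·(-0.25870) + (-0.24859) = -1.02469
T_{2}^{(0)} = -0.25617

-0.256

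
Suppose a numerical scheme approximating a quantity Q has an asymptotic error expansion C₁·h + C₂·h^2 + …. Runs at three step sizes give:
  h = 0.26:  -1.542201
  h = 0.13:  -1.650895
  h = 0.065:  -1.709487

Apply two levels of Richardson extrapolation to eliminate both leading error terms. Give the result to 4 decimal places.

-1.7709

First eliminate the h term (factor 2^1 = 2):
  B₁ = (2·(-1.650895) − (-1.542201))/1 = -1.759589
  B₂ = (2·(-1.709487) − (-1.650895))/1 = -1.768079
Then eliminate the h^2 term (factor 2^2 = 4):
  (4·(-1.768079) − (-1.759589))/3 = -1.770909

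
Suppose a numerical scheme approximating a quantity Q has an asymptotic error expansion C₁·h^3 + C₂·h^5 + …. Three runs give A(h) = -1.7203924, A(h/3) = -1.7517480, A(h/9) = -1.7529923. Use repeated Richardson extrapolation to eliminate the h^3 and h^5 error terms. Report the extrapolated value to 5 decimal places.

First eliminate the h^3 term (factor 3^3 = 27):
  B₁ = (27·(-1.7517480) − (-1.7203924))/26 = -1.7529540
  B₂ = (27·(-1.7529923) − (-1.7517480))/26 = -1.7530402
Then eliminate the h^5 term (factor 3^5 = 243):
  (243·(-1.7530402) − (-1.7529540))/242 = -1.7530406

-1.75304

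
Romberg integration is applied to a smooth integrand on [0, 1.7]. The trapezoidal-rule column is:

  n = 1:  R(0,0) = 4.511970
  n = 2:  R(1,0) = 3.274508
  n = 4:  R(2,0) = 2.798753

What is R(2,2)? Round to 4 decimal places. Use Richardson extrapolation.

2.6254

Richardson extrapolation on the trapezoidal column (denominator 4−1=3):
R(1,1) = 3.274508 + (3.274508 − 4.511970)/3 = 2.862021
R(2,1) = 2.798753 + (2.798753 − 3.274508)/3 = 2.640168
R(2,2) = (16·2.640168 − 2.862021) / 15 = 2.625378
(Column j=1 coincides with Simpson's rule on the same nodes.)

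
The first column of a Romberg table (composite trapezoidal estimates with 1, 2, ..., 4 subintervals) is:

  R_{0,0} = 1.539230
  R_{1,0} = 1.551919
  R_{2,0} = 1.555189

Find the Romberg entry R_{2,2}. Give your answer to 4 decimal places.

R_{1,1} = 1.551919 + (1.551919 − 1.539230)/3 = 1.556149
R_{2,1} = 1.555189 + (1.555189 − 1.551919)/3 = 1.556279
R_{2,2} = (16·1.556279 − 1.556149) / 15 = 1.556288

1.5563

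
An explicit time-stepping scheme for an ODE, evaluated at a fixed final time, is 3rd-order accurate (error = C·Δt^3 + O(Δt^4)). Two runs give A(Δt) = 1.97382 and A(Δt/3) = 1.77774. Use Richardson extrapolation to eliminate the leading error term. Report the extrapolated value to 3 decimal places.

Extrapolated value = (27·A(Δt/3) − A(Δt)) / (27 − 1)
= (27·1.77774 − 1.97382) / 26
= 46.02516 / 26 = 1.77020

1.770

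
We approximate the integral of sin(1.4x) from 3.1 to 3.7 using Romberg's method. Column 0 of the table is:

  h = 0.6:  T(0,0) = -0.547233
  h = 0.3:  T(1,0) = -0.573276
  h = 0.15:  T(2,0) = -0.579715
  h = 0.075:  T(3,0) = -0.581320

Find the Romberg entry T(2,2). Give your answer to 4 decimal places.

T(1,1) = (4·(-0.573276) − (-0.547233)) / 3 = -0.581957
T(2,1) = (4·(-0.579715) − (-0.573276)) / 3 = -0.581861
T(2,2) = -0.581861 + (-0.581861 − (-0.581957))/15 = -0.581855

-0.5819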